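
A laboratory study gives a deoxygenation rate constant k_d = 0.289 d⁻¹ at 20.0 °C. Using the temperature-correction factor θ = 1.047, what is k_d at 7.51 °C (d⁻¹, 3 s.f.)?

k_d ≈ 0.163 d⁻¹

k_d(T₂) = k_d(T₁) · θ^(T₂−T₁) = 0.289 × 1.047^(7.51−20.0)
= 0.289 × 1.047^-12.5 = 0.289 × 0.5635 = 0.1628 d⁻¹.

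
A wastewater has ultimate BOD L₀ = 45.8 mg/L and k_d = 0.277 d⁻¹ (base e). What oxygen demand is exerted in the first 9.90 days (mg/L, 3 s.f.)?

y ≈ 42.8 mg/L

y_t = L₀(1 − e^(−k_d t)) = 45.8 × (1 − e^(−0.277×9.90))
= 45.8 × (1 − 0.06442) = 45.8 × 0.9356 = 42.85 mg/L.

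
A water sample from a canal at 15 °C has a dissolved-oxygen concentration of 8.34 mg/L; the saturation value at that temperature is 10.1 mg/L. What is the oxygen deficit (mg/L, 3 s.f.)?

D ≈ 1.76 mg/L

D = C_s − C = 10.1 − 8.34 = 1.76 mg/L.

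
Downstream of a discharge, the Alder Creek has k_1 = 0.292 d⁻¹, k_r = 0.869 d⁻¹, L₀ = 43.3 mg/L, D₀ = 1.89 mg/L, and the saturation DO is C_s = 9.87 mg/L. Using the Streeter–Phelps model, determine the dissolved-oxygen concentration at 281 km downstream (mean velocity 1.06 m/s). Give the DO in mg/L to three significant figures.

DO ≈ 2.32 mg/L

Travel time t = x/v = 281 km / (1.06 m/s) = 281000 m / 1.06 m/s = 265100 s = 3.068 d.
k_1 L₀/(k_r−k_1) = 0.292×43.3/(0.869−0.292) = 12.64/0.5770 = 21.91 mg/L.
e^(−k_1 t) = e^(−0.292×3.068) = 0.4082; e^(−k_r t) = e^(−0.869×3.068) = 0.06951.
D = 21.91 × (0.4082 − 0.06951) + 1.89 × 0.06951 = 7.422 + 0.1314 = 7.554 mg/L.
DO = C_s − D = 9.87 − 7.554 = 2.316 mg/L.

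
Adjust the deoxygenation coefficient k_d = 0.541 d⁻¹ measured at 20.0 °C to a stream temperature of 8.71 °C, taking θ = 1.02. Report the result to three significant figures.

k_d(T₂) = k_d(T₁) · θ^(T₂−T₁) = 0.541 × 1.02^(8.71−20.0)
= 0.541 × 1.02^-11.3 = 0.541 × 0.7997 = 0.4326 d⁻¹.

k_d ≈ 0.433 d⁻¹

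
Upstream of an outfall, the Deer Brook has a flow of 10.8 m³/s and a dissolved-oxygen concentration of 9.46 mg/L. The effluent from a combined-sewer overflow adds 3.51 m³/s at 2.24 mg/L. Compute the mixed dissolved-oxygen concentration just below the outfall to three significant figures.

7.69 mg/L

Flow-weighted mixing: C = (Q_r C_r + Q_w C_w)/(Q_r + Q_w)
= (10.8×9.46 + 3.51×2.24)/(10.8 + 3.51) = 110.0/14.31 = 7.689 mg/L.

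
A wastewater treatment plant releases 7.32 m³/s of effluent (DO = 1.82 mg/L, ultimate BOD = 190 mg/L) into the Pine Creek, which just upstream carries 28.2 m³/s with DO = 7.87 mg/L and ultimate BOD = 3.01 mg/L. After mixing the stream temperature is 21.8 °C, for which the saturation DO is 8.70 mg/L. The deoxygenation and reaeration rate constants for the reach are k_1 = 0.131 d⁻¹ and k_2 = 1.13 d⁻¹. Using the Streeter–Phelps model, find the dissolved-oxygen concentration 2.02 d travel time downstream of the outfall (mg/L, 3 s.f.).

Mixed DO = (28.2×7.87 + 7.32×1.82)/(28.2+7.32) = 235.3/35.52 = 6.623 mg/L.
Mixed L₀ = (28.2×3.01 + 7.32×190)/(35.52) = 1476/35.52 = 41.55 mg/L.
Initial deficit D₀ = C_s − DO₀ = 8.70 − 6.623 = 2.077 mg/L.
D(2.02) = [0.131×41.55/(1.13−0.131)](e^(−0.131×2.02) − e^(−1.13×2.02)) + 2.077 e^(−1.13×2.02)
= 5.448 × (0.7675 − 0.1020) + 2.077 × 0.1020 = 3.837 mg/L.
DO = 8.70 − 3.837 = 4.863 mg/L.

DO ≈ 4.86 mg/L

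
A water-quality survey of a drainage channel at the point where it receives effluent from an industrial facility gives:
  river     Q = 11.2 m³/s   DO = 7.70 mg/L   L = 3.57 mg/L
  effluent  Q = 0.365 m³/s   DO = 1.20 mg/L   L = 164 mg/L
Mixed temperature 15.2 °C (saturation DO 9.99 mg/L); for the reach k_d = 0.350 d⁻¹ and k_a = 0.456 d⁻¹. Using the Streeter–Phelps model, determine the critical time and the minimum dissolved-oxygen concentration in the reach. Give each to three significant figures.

t_c ≈ 1.63 d; minimum DO ≈ 6.25 mg/L

Mixed DO = (11.2×7.70 + 0.365×1.20)/(11.2+0.365) = 86.68/11.56 = 7.495 mg/L.
Mixed L₀ = (11.2×3.57 + 0.365×164)/(11.56) = 99.84/11.56 = 8.633 mg/L.
Initial deficit D₀ = C_s − DO₀ = 9.99 − 7.495 = 2.495 mg/L.
t_c = (1/0.1060) ln[(0.456/0.350)(1 − 2.495×0.1060/(0.350×8.633))] = 9.434 × ln(1.189) = 1.632 d.
D_c = (0.350/0.456) × 8.633 × e^(−0.350×1.632) = 0.7675 × 8.633 × 0.5649 = 3.743 mg/L.
Minimum DO = 9.99 − 3.743 = 6.247 mg/L.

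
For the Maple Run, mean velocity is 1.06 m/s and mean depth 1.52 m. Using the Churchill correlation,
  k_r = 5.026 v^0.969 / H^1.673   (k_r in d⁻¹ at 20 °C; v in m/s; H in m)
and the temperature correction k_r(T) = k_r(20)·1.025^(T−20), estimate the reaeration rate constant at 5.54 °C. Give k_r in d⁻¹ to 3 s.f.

k_r ≈ 1.85 d⁻¹

k_r(20) = 5.026 × 1.06^0.969 / 1.52^1.673 = 5.026 × 1.058 / 2.015 = 2.639 d⁻¹.
k_r(5.54) = 2.639 × 1.025^(5.54−20) = 2.639 × 0.6997 = 1.847 d⁻¹.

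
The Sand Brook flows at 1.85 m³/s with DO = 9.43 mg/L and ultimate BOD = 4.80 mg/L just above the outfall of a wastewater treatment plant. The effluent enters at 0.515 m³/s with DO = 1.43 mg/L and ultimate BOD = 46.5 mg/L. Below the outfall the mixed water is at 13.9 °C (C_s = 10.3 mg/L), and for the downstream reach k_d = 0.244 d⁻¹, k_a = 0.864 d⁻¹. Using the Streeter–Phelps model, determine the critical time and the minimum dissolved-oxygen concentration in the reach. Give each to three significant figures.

Mixed DO = (1.85×9.43 + 0.515×1.43)/(1.85+0.515) = 18.18/2.365 = 7.688 mg/L.
Mixed L₀ = (1.85×4.80 + 0.515×46.5)/(2.365) = 32.83/2.365 = 13.88 mg/L.
Initial deficit D₀ = C_s − DO₀ = 10.3 − 7.688 = 2.612 mg/L.
t_c = (1/0.6200) ln[(0.864/0.244)(1 − 2.612×0.6200/(0.244×13.88))] = 1.613 × ln(1.848) = 0.9903 d.
D_c = (0.244/0.864) × 13.88 × e^(−0.244×0.9903) = 0.2824 × 13.88 × 0.7853 = 3.079 mg/L.
Minimum DO = 10.3 − 3.079 = 7.221 mg/L.

t_c ≈ 0.990 d; minimum DO ≈ 7.22 mg/L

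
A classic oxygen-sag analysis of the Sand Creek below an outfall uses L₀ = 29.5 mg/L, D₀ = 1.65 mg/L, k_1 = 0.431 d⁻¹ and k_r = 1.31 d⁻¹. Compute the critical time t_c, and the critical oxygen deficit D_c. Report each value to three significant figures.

t_c ≈ 1.13 d; D_c ≈ 5.97 mg/L

With k_r/k_1 = 3.039 and 1 − D₀(k_r−k_1)/(k_1 L₀) = 0.8859,
t_c = ln(3.039 × 0.8859) / (1.31 − 0.431) = ln(2.693) / 0.8790 = 0.9906/0.8790 = 1.127 d.
L(t_c) = L₀ e^(−k_1 t_c) = 29.5 × 0.6153 = 18.15 mg/L, and at the critical point k_r D_c = k_1 L, so D_c = (0.431/1.31) × 18.15 = 5.972 mg/L.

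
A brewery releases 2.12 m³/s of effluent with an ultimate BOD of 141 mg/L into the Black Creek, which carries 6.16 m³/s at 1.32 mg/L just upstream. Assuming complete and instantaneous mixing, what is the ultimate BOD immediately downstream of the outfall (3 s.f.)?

37.1 mg/L

Flow-weighted mixing: C = (Q_r C_r + Q_w C_w)/(Q_r + Q_w)
= (6.16×1.32 + 2.12×141)/(6.16 + 2.12) = 307.1/8.280 = 37.08 mg/L.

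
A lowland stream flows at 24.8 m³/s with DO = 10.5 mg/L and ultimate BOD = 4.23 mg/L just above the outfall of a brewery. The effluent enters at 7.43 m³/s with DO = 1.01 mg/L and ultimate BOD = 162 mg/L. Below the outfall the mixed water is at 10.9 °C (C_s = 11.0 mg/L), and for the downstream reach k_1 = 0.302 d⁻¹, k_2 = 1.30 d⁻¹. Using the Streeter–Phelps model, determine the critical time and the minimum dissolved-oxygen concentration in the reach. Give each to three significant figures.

t_c ≈ 1.22 d; minimum DO ≈ 4.47 mg/L

Mixed DO = (24.8×10.5 + 7.43×1.01)/(24.8+7.43) = 267.9/32.23 = 8.312 mg/L.
Mixed L₀ = (24.8×4.23 + 7.43×162)/(32.23) = 1309/32.23 = 40.60 mg/L.
Initial deficit D₀ = C_s − DO₀ = 11.0 − 8.312 = 2.688 mg/L.
t_c = (1/0.9980) ln[(1.30/0.302)(1 − 2.688×0.9980/(0.302×40.60))] = 1.002 × ln(3.363) = 1.215 d.
D_c = (0.302/1.30) × 40.60 × e^(−0.302×1.215) = 0.2323 × 40.60 × 0.6928 = 6.534 mg/L.
Minimum DO = 11.0 − 6.534 = 4.466 mg/L.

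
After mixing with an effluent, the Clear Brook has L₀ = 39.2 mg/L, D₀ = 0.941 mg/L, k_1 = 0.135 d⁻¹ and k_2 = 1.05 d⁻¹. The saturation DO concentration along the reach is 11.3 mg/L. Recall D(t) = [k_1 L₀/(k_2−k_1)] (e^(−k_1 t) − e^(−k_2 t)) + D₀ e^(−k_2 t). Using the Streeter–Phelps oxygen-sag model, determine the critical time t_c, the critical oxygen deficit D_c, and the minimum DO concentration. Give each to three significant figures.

t_c = [1/(k_2−k_1)] ln[(k_2/k_1)(1 − D₀(k_2−k_1)/(k_1 L₀))]
= [1/(1.05−0.135)] ln[(1.05/0.135)(1 − 0.941×0.9150/(0.135×39.2))]
= (1/0.9150) ln[7.778 × 0.8373] = 1.093 × ln(6.512) = 1.093 × 1.874 = 2.048 d.
L(t_c) = L₀ e^(−k_1 t_c) = 39.2 × 0.7585 = 29.73 mg/L, and at the critical point k_2 D_c = k_1 L, so D_c = (0.135/1.05) × 29.73 = 3.823 mg/L.
Minimum DO = C_s − D_c = 11.3 − 3.823 = 7.477 mg/L.

t_c ≈ 2.05 d; D_c ≈ 3.82 mg/L; min DO ≈ 7.48 mg/L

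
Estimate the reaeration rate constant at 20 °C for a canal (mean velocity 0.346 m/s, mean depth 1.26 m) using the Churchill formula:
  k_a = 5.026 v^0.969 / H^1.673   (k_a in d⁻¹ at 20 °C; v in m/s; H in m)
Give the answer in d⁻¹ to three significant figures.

k_a ≈ 1.22 d⁻¹

k_a = 5.026 × 0.346^0.969 / 1.26^1.673 = 5.026 × 0.3576 / 1.472 = 1.221 d⁻¹.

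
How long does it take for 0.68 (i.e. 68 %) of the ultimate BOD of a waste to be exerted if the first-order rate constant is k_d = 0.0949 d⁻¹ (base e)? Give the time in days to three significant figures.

t ≈ 12.0 d

y/L₀ = 1 − e^(−k_d t) = 0.68 ⇒ e^(−k_d t) = 0.320
t = −ln(0.320) / 0.0949 = 1.139 / 0.0949 = 12.01 d.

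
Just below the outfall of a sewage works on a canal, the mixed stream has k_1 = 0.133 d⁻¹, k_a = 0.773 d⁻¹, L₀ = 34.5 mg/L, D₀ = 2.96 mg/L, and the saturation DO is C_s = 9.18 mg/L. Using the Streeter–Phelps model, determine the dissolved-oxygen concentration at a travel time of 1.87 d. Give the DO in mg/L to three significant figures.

DO ≈ 4.58 mg/L

k_1 L₀/(k_a−k_1) = 0.133×34.5/(0.773−0.133) = 4.588/0.6400 = 7.170 mg/L.
e^(−k_1 t) = e^(−0.133×1.870) = 0.7798; e^(−k_a t) = e^(−0.773×1.870) = 0.2356.
D = 7.170 × (0.7798 − 0.2356) + 2.96 × 0.2356 = 3.902 + 0.6975 = 4.599 mg/L.
DO = C_s − D = 9.18 − 4.599 = 4.581 mg/L.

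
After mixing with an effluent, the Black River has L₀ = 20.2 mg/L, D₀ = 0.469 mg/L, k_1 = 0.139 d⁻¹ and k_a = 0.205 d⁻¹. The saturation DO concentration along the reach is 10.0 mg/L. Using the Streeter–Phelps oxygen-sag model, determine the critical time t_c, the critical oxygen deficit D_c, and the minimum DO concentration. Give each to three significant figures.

t_c ≈ 5.72 d; D_c ≈ 6.19 mg/L; min DO ≈ 3.81 mg/L

At the critical point dD/dt = 0, so k_1 L₀ e^(−k_1 t) = k_a D. Substituting D(t) from the Streeter–Phelps equation and solving for t gives
t_c = ln[(k_a/k_1)(1 − D₀(k_a−k_1)/(k_1 L₀))] / (k_a−k_1).
Here k_a−k_1 = 0.06600 d⁻¹ and 1 − D₀(k_a−k_1)/(k_1 L₀) = 1 − 0.469×0.06600/(0.139×20.2) = 0.9890, so
t_c = ln(1.475 × 0.9890) / 0.06600 = 0.3775 / 0.06600 = 5.719 d.
L(t_c) = L₀ e^(−k_1 t_c) = 20.2 × 0.4516 = 9.123 mg/L, and at the critical point k_a D_c = k_1 L, so D_c = (0.139/0.205) × 9.123 = 6.186 mg/L.
Minimum DO = C_s − D_c = 10.0 − 6.186 = 3.814 mg/L.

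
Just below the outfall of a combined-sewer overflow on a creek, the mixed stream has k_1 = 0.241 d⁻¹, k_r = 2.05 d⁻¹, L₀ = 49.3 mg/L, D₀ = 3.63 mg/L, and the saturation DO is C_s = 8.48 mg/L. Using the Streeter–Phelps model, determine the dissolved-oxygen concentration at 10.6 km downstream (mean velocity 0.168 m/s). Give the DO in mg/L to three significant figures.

DO ≈ 3.63 mg/L

Travel time t = x/v = 10.6 km / (0.168 m/s) = 10600 m / 0.168 m/s = 63100 s = 0.7303 d.
k_1 L₀/(k_r−k_1) = 0.241×49.3/(2.05−0.241) = 11.88/1.809 = 6.568 mg/L.
e^(−k_1 t) = e^(−0.241×0.7303) = 0.8386; e^(−k_r t) = e^(−2.05×0.7303) = 0.2238.
D = 6.568 × (0.8386 − 0.2238) + 3.63 × 0.2238 = 4.038 + 0.8124 = 4.851 mg/L.
DO = C_s − D = 8.48 − 4.851 = 3.629 mg/L.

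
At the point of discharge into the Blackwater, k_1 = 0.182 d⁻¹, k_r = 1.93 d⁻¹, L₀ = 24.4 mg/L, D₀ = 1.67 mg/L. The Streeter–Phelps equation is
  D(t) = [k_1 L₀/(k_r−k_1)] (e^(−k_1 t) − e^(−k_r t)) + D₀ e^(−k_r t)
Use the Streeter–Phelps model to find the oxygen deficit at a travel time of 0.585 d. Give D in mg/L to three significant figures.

k_1 L₀/(k_r−k_1) = 0.182×24.4/(1.93−0.182) = 4.441/1.748 = 2.541 mg/L.
e^(−k_1 t) = e^(−0.182×0.5850) = 0.8990; e^(−k_r t) = e^(−1.93×0.5850) = 0.3233.
D = 2.541 × (0.8990 − 0.3233) + 1.67 × 0.3233 = 1.462 + 0.5400 = 2.002 mg/L.

D ≈ 2.00 mg/L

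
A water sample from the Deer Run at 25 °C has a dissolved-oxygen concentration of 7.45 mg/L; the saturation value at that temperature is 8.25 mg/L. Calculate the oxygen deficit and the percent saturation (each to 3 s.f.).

D ≈ 0.800 mg/L; 90.3 % saturation

D = C_s − C = 8.25 − 7.45 = 0.800 mg/L.
% saturation = 7.45/8.25 × 100 = 90.3 %.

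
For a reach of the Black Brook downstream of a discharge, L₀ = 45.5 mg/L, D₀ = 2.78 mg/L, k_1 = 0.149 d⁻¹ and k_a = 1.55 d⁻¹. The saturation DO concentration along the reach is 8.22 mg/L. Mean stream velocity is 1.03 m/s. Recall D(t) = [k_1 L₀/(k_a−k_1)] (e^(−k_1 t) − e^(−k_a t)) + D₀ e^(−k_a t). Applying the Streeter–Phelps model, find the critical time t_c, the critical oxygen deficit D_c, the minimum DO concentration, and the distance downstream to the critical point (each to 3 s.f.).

t_c = [1/(k_a−k_1)] ln[(k_a/k_1)(1 − D₀(k_a−k_1)/(k_1 L₀))]
= [1/(1.55−0.149)] ln[(1.55/0.149)(1 − 2.78×1.401/(0.149×45.5))]
= (1/1.401) ln[10.40 × 0.4255] = 0.7138 × ln(4.426) = 0.7138 × 1.488 = 1.062 d.
L(t_c) = L₀ e^(−k_1 t_c) = 45.5 × 0.8537 = 38.84 mg/L, and at the critical point k_a D_c = k_1 L, so D_c = (0.149/1.55) × 38.84 = 3.734 mg/L.
Minimum DO = C_s − D_c = 8.22 − 3.734 = 4.486 mg/L.
x_c = v t_c = 1.03 m/s × 1.062 d × 86400 s/d = 94490 m ≈ 94.5 km.

t_c ≈ 1.06 d; D_c ≈ 3.73 mg/L; min DO ≈ 4.49 mg/L; x_c ≈ 94.5 km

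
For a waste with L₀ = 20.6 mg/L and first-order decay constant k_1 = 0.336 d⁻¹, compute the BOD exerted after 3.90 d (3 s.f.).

y_t = L₀(1 − e^(−k_1 t)) = 20.6 × (1 − e^(−0.336×3.90))
= 20.6 × (1 − 0.2697) = 20.6 × 0.7303 = 15.04 mg/L.

y ≈ 15.0 mg/L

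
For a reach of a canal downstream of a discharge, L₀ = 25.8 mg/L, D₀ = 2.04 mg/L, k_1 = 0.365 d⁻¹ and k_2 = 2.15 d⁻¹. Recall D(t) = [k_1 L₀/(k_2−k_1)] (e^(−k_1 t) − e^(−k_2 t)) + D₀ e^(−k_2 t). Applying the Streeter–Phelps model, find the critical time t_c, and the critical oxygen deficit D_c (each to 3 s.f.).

t_c ≈ 0.720 d; D_c ≈ 3.37 mg/L

At the critical point dD/dt = 0, so k_1 L₀ e^(−k_1 t) = k_2 D. Substituting D(t) from the Streeter–Phelps equation and solving for t gives
t_c = ln[(k_2/k_1)(1 − D₀(k_2−k_1)/(k_1 L₀))] / (k_2−k_1).
Here k_2−k_1 = 1.785 d⁻¹ and 1 − D₀(k_2−k_1)/(k_1 L₀) = 1 − 2.04×1.785/(0.365×25.8) = 0.6133, so
t_c = ln(5.890 × 0.6133) / 1.785 = 1.284 / 1.785 = 0.7196 d.
D_c = (k_1/k_2) L₀ e^(−k_1 t_c) = (0.365/2.15) × 25.8 × e^(−0.365×0.7196) = 0.1698 × 25.8 × 0.7690 = 3.368 mg/L.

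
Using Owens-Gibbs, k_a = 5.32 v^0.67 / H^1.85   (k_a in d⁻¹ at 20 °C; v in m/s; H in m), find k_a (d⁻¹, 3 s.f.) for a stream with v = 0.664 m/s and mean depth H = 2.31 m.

k_a ≈ 0.859 d⁻¹

k_a = 5.32 × 0.664^0.67 / 2.31^1.85 = 5.32 × 0.7601 / 4.706 = 0.8592 d⁻¹.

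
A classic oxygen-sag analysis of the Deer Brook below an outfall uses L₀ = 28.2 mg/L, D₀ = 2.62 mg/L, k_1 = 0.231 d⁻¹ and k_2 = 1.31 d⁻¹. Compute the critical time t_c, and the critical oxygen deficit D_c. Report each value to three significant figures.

t_c ≈ 1.08 d; D_c ≈ 3.87 mg/L

t_c = [1/(k_2−k_1)] ln[(k_2/k_1)(1 − D₀(k_2−k_1)/(k_1 L₀))]
= [1/(1.31−0.231)] ln[(1.31/0.231)(1 − 2.62×1.079/(0.231×28.2))]
= (1/1.079) ln[5.671 × 0.5660] = 0.9268 × ln(3.210) = 0.9268 × 1.166 = 1.081 d.
L(t_c) = L₀ e^(−k_1 t_c) = 28.2 × 0.7791 = 21.97 mg/L, and at the critical point k_2 D_c = k_1 L, so D_c = (0.231/1.31) × 21.97 = 3.874 mg/L.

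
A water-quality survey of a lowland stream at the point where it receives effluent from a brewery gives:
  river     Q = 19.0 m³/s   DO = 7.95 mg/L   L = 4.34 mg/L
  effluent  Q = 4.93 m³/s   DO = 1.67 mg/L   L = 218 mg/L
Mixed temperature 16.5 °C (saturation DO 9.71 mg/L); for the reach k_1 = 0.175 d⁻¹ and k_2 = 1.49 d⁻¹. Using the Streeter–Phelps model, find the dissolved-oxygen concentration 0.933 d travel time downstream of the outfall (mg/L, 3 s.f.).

Mixed DO = (19.0×7.95 + 4.93×1.67)/(19.0+4.93) = 159.3/23.93 = 6.656 mg/L.
Mixed L₀ = (19.0×4.34 + 4.93×218)/(23.93) = 1157/23.93 = 48.36 mg/L.
Initial deficit D₀ = C_s − DO₀ = 9.71 − 6.656 = 3.054 mg/L.
D(0.933) = [0.175×48.36/(1.49−0.175)](e^(−0.175×0.933) − e^(−1.49×0.933)) + 3.054 e^(−1.49×0.933)
= 6.435 × (0.8494 − 0.2490) + 3.054 × 0.2490 = 4.624 mg/L.
DO = 9.71 − 4.624 = 5.086 mg/L.

DO ≈ 5.09 mg/L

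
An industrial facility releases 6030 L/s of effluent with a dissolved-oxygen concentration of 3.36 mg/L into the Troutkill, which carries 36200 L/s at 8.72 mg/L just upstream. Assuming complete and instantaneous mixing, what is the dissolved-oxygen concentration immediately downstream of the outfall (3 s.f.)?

7.95 mg/L

Flow-weighted mixing: C = (Q_r C_r + Q_w C_w)/(Q_r + Q_w)
= (36200×8.72 + 6030×3.36)/(36200 + 6030) = 335900/42230 = 7.955 mg/L.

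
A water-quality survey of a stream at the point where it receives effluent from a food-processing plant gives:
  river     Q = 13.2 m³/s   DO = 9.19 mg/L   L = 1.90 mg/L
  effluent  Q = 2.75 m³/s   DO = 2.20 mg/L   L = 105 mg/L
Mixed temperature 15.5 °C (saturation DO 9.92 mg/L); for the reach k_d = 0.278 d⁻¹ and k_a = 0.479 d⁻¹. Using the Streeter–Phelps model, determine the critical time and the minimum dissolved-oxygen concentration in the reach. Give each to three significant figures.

t_c ≈ 2.34 d; minimum DO ≈ 3.96 mg/L

Mixed DO = (13.2×9.19 + 2.75×2.20)/(13.2+2.75) = 127.4/15.95 = 7.985 mg/L.
Mixed L₀ = (13.2×1.90 + 2.75×105)/(15.95) = 313.8/15.95 = 19.68 mg/L.
Initial deficit D₀ = C_s − DO₀ = 9.92 − 7.985 = 1.935 mg/L.
t_c = (1/0.2010) ln[(0.479/0.278)(1 − 1.935×0.2010/(0.278×19.68))] = 4.975 × ln(1.600) = 2.340 d.
D_c = (0.278/0.479) × 19.68 × e^(−0.278×2.340) = 0.5804 × 19.68 × 0.5218 = 5.959 mg/L.
Minimum DO = 9.92 − 5.959 = 3.961 mg/L.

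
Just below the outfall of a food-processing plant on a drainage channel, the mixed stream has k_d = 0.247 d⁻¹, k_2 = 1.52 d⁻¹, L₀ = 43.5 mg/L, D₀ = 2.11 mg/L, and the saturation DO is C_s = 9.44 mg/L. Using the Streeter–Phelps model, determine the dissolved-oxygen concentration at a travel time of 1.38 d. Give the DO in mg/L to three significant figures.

DO ≈ 4.21 mg/L

k_d L₀/(k_2−k_d) = 0.247×43.5/(1.52−0.247) = 10.74/1.273 = 8.440 mg/L.
e^(−k_d t) = e^(−0.247×1.380) = 0.7112; e^(−k_2 t) = e^(−1.52×1.380) = 0.1228.
D = 8.440 × (0.7112 − 0.1228) + 2.11 × 0.1228 = 4.966 + 0.2590 = 5.225 mg/L.
DO = C_s − D = 9.44 − 5.225 = 4.215 mg/L.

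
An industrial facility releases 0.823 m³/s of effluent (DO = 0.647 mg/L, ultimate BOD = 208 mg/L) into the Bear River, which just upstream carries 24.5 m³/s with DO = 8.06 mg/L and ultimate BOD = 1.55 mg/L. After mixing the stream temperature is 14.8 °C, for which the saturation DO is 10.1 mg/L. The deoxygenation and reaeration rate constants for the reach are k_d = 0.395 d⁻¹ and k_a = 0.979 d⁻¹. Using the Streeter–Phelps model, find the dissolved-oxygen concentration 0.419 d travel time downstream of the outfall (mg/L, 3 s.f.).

Mixed DO = (24.5×8.06 + 0.823×0.647)/(24.5+0.823) = 198.0/25.32 = 7.819 mg/L.
Mixed L₀ = (24.5×1.55 + 0.823×208)/(25.32) = 209.2/25.32 = 8.260 mg/L.
Initial deficit D₀ = C_s − DO₀ = 10.1 − 7.819 = 2.281 mg/L.
D(0.419) = [0.395×8.260/(0.979−0.395)](e^(−0.395×0.419) − e^(−0.979×0.419)) + 2.281 e^(−0.979×0.419)
= 5.587 × (0.8475 − 0.6635) + 2.281 × 0.6635 = 2.541 mg/L.
DO = 10.1 − 2.541 = 7.559 mg/L.

DO ≈ 7.56 mg/L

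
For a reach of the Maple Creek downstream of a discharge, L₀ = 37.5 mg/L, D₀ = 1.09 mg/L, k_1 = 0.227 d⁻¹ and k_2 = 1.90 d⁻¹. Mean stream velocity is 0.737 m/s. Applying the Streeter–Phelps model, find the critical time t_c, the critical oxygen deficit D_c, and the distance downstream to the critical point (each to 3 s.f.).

At the critical point dD/dt = 0, so k_1 L₀ e^(−k_1 t) = k_2 D. Substituting D(t) from the Streeter–Phelps equation and solving for t gives
t_c = ln[(k_2/k_1)(1 − D₀(k_2−k_1)/(k_1 L₀))] / (k_2−k_1).
Here k_2−k_1 = 1.673 d⁻¹ and 1 − D₀(k_2−k_1)/(k_1 L₀) = 1 − 1.09×1.673/(0.227×37.5) = 0.7858, so
t_c = ln(8.370 × 0.7858) / 1.673 = 1.884 / 1.673 = 1.126 d.
L(t_c) = L₀ e^(−k_1 t_c) = 37.5 × 0.7745 = 29.04 mg/L, and at the critical point k_2 D_c = k_1 L, so D_c = (0.227/1.90) × 29.04 = 3.470 mg/L.
x_c = v t_c = 0.737 m/s × 1.126 d × 86400 s/d = 71690 m ≈ 71.7 km.

t_c ≈ 1.13 d; D_c ≈ 3.47 mg/L; x_c ≈ 71.7 km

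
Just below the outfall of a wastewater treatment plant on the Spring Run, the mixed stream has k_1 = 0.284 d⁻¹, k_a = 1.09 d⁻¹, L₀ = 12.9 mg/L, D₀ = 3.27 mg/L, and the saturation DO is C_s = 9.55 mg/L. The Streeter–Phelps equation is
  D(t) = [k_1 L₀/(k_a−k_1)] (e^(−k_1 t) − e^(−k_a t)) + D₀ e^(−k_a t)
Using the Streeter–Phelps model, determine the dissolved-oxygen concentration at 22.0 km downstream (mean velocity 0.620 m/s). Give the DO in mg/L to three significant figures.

DO ≈ 6.32 mg/L

Travel time t = x/v = 22.0 km / (0.620 m/s) = 22000 m / 0.620 m/s = 35480 s = 0.4107 d.
k_1 L₀/(k_a−k_1) = 0.284×12.9/(1.09−0.284) = 3.664/0.8060 = 4.545 mg/L.
e^(−k_1 t) = e^(−0.284×0.4107) = 0.8899; e^(−k_a t) = e^(−1.09×0.4107) = 0.6391.
D = 4.545 × (0.8899 − 0.6391) + 3.27 × 0.6391 = 1.140 + 2.090 = 3.230 mg/L.
DO = C_s − D = 9.55 − 3.230 = 6.320 mg/L.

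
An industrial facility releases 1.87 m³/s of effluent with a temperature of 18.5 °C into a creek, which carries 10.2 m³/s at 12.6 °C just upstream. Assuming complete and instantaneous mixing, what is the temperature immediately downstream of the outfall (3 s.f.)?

13.5 °C

Flow-weighted mixing: C = (Q_r C_r + Q_w C_w)/(Q_r + Q_w)
= (10.2×12.6 + 1.87×18.5)/(10.2 + 1.87) = 163.1/12.07 = 13.51 °C.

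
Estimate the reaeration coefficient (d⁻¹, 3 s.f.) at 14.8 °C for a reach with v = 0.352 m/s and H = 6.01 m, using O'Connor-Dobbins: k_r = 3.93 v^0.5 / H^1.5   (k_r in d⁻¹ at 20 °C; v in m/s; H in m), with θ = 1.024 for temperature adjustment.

k_r(20) = 3.93 × 0.352^0.5 / 6.01^1.5 = 3.93 × 0.5933 / 14.73 = 0.1583 d⁻¹.
k_r(14.8) = 0.1583 × 1.024^(14.8−20) = 0.1583 × 0.8840 = 0.1399 d⁻¹.

k_r ≈ 0.140 d⁻¹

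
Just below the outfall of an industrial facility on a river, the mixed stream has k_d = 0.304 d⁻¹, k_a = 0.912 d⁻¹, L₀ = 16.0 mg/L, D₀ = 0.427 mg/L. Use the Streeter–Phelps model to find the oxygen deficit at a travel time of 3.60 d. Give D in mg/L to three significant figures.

D ≈ 2.39 mg/L

k_d L₀/(k_a−k_d) = 0.304×16.0/(0.912−0.304) = 4.864/0.6080 = 8.000 mg/L.
e^(−k_d t) = e^(−0.304×3.600) = 0.3347; e^(−k_a t) = e^(−0.912×3.600) = 0.03751.
D = 8.000 × (0.3347 − 0.03751) + 0.427 × 0.03751 = 2.378 + 0.01602 = 2.394 mg/L.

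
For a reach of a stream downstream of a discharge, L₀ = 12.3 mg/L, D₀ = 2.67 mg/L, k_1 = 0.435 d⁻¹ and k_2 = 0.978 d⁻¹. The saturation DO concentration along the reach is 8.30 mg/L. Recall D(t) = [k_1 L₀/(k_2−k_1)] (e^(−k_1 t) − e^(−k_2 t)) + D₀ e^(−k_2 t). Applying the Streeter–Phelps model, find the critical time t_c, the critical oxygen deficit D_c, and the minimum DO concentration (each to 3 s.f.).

At the critical point dD/dt = 0, so k_1 L₀ e^(−k_1 t) = k_2 D. Substituting D(t) from the Streeter–Phelps equation and solving for t gives
t_c = ln[(k_2/k_1)(1 − D₀(k_2−k_1)/(k_1 L₀))] / (k_2−k_1).
Here k_2−k_1 = 0.5430 d⁻¹ and 1 − D₀(k_2−k_1)/(k_1 L₀) = 1 − 2.67×0.5430/(0.435×12.3) = 0.7290, so
t_c = ln(2.248 × 0.7290) / 0.5430 = 0.4941 / 0.5430 = 0.9100 d.
L(t_c) = L₀ e^(−k_1 t_c) = 12.3 × 0.6731 = 8.279 mg/L, and at the critical point k_2 D_c = k_1 L, so D_c = (0.435/0.978) × 8.279 = 3.682 mg/L.
Minimum DO = C_s − D_c = 8.30 − 3.682 = 4.618 mg/L.

t_c ≈ 0.910 d; D_c ≈ 3.68 mg/L; min DO ≈ 4.62 mg/L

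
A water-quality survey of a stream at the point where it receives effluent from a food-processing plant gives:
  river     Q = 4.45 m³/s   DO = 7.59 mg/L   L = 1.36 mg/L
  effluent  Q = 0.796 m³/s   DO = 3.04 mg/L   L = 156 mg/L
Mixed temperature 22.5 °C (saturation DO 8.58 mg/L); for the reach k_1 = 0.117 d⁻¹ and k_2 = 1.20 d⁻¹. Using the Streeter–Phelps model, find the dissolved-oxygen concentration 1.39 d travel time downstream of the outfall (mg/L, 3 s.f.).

DO ≈ 6.49 mg/L

Mixed DO = (4.45×7.59 + 0.796×3.04)/(4.45+0.796) = 36.20/5.246 = 6.900 mg/L.
Mixed L₀ = (4.45×1.36 + 0.796×156)/(5.246) = 130.2/5.246 = 24.82 mg/L.
Initial deficit D₀ = C_s − DO₀ = 8.58 − 6.900 = 1.680 mg/L.
D(1.39) = [0.117×24.82/(1.20−0.117)](e^(−0.117×1.39) − e^(−1.20×1.39)) + 1.680 e^(−1.20×1.39)
= 2.682 × (0.8499 − 0.1886) + 1.680 × 0.1886 = 2.090 mg/L.
DO = 8.58 − 2.090 = 6.490 mg/L.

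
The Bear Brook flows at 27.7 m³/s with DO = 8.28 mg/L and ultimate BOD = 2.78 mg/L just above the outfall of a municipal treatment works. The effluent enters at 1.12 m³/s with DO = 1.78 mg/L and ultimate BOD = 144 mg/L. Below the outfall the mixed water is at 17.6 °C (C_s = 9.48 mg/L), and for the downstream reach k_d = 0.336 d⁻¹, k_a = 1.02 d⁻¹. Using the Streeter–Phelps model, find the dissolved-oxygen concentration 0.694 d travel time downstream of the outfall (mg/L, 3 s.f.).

Mixed DO = (27.7×8.28 + 1.12×1.78)/(27.7+1.12) = 231.3/28.82 = 8.027 mg/L.
Mixed L₀ = (27.7×2.78 + 1.12×144)/(28.82) = 238.3/28.82 = 8.268 mg/L.
Initial deficit D₀ = C_s − DO₀ = 9.48 − 8.027 = 1.453 mg/L.
D(0.694) = [0.336×8.268/(1.02−0.336)](e^(−0.336×0.694) − e^(−1.02×0.694)) + 1.453 e^(−1.02×0.694)
= 4.062 × (0.7920 − 0.4927) + 1.453 × 0.4927 = 1.931 mg/L.
DO = 9.48 − 1.931 = 7.549 mg/L.

DO ≈ 7.55 mg/L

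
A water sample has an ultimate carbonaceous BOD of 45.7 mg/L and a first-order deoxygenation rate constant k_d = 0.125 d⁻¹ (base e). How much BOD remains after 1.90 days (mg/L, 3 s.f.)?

L_t = L₀ e^(−k_d t) = 45.7 × e^(−0.125×1.90) = 45.7 × 0.7886 = 36.04 mg/L.

L ≈ 36.0 mg/L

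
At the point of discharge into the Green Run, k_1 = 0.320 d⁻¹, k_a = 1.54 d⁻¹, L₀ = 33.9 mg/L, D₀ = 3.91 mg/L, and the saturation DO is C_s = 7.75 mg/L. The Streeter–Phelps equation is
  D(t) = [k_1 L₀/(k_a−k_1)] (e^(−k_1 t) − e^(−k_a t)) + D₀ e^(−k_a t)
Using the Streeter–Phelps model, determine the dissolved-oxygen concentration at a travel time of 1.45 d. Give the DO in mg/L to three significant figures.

k_1 L₀/(k_a−k_1) = 0.320×33.9/(1.54−0.320) = 10.85/1.220 = 8.892 mg/L.
e^(−k_1 t) = e^(−0.320×1.450) = 0.6288; e^(−k_a t) = e^(−1.54×1.450) = 0.1072.
D = 8.892 × (0.6288 − 0.1072) + 3.91 × 0.1072 = 4.638 + 0.4192 = 5.057 mg/L.
DO = C_s − D = 7.75 − 5.057 = 2.693 mg/L.

DO ≈ 2.69 mg/L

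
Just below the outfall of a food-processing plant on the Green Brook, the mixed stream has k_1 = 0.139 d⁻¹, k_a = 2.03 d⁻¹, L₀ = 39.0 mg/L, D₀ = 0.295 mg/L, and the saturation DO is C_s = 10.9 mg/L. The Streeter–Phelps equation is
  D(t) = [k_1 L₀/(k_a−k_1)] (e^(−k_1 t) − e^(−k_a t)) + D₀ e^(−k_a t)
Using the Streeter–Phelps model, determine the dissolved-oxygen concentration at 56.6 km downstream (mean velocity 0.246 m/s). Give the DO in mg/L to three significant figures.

Travel time t = x/v = 56.6 km / (0.246 m/s) = 56600 m / 0.246 m/s = 230100 s = 2.663 d.
k_1 L₀/(k_a−k_1) = 0.139×39.0/(2.03−0.139) = 5.421/1.891 = 2.867 mg/L.
e^(−k_1 t) = e^(−0.139×2.663) = 0.6906; e^(−k_a t) = e^(−2.03×2.663) = 0.004490.
D = 2.867 × (0.6906 − 0.004490) + 0.295 × 0.004490 = 1.967 + 0.001325 = 1.968 mg/L.
DO = C_s − D = 10.9 − 1.968 = 8.932 mg/L.

DO ≈ 8.93 mg/L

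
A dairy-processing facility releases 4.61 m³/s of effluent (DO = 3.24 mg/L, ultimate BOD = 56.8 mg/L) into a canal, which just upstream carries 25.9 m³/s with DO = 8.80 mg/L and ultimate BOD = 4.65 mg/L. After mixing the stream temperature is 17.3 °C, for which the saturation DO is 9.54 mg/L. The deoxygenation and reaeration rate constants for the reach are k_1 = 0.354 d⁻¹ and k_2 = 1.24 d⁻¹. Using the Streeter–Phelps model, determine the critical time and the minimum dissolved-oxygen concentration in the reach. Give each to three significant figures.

Mixed DO = (25.9×8.80 + 4.61×3.24)/(25.9+4.61) = 242.9/30.51 = 7.960 mg/L.
Mixed L₀ = (25.9×4.65 + 4.61×56.8)/(30.51) = 382.3/30.51 = 12.53 mg/L.
Initial deficit D₀ = C_s − DO₀ = 9.54 − 7.960 = 1.580 mg/L.
t_c = (1/0.8860) ln[(1.24/0.354)(1 − 1.580×0.8860/(0.354×12.53))] = 1.129 × ln(2.397) = 0.9868 d.
D_c = (0.354/1.24) × 12.53 × e^(−0.354×0.9868) = 0.2855 × 12.53 × 0.7052 = 2.522 mg/L.
Minimum DO = 9.54 − 2.522 = 7.018 mg/L.

t_c ≈ 0.987 d; minimum DO ≈ 7.02 mg/L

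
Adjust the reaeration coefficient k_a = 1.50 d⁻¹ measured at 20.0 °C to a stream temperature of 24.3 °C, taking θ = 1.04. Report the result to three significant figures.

k_a ≈ 1.78 d⁻¹

k_a(T₂) = k_a(T₁) · θ^(T₂−T₁) = 1.50 × 1.04^(24.3−20.0)
= 1.50 × 1.04^4.30 = 1.50 × 1.184 = 1.776 d⁻¹.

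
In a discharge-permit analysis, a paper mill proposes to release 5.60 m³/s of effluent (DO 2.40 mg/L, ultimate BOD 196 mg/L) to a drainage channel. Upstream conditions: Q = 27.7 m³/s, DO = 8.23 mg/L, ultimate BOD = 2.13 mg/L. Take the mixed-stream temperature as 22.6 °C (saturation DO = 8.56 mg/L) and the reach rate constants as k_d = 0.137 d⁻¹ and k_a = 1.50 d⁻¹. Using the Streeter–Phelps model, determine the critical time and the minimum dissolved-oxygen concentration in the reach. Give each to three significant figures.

t_c ≈ 1.41 d; minimum DO ≈ 5.95 mg/L

Mixed DO = (27.7×8.23 + 5.60×2.40)/(27.7+5.60) = 241.4/33.30 = 7.250 mg/L.
Mixed L₀ = (27.7×2.13 + 5.60×196)/(33.30) = 1157/33.30 = 34.73 mg/L.
Initial deficit D₀ = C_s − DO₀ = 8.56 − 7.250 = 1.310 mg/L.
t_c = (1/1.363) ln[(1.50/0.137)(1 − 1.310×1.363/(0.137×34.73))] = 0.7337 × ln(6.839) = 1.411 d.
D_c = (0.137/1.50) × 34.73 × e^(−0.137×1.411) = 0.09133 × 34.73 × 0.8243 = 2.615 mg/L.
Minimum DO = 8.56 − 2.615 = 5.945 mg/L.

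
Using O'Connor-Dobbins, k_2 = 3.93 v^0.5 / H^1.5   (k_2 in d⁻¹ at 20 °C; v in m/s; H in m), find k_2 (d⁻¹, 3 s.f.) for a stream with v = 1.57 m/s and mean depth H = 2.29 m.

k_2 = 3.93 × 1.57^0.5 / 2.29^1.5 = 3.93 × 1.253 / 3.465 = 1.421 d⁻¹.

k_2 ≈ 1.42 d⁻¹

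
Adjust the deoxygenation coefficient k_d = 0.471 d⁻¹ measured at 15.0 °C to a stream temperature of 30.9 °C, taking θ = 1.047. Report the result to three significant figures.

k_d ≈ 0.978 d⁻¹

k_d(T₂) = k_d(T₁) · θ^(T₂−T₁) = 0.471 × 1.047^(30.9−15.0)
= 0.471 × 1.047^15.9 = 0.471 × 2.076 = 0.9776 d⁻¹.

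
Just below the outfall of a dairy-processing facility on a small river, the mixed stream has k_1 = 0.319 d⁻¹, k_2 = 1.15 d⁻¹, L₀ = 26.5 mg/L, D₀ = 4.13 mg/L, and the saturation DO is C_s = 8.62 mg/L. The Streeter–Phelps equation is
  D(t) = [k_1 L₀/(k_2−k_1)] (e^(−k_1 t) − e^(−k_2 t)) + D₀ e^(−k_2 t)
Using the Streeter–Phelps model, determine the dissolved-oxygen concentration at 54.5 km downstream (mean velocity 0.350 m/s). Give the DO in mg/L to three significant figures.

DO ≈ 3.66 mg/L

Travel time t = x/v = 54.5 km / (0.350 m/s) = 54500 m / 0.350 m/s = 155700 s = 1.802 d.
k_1 L₀/(k_2−k_1) = 0.319×26.5/(1.15−0.319) = 8.454/0.8310 = 10.17 mg/L.
e^(−k_1 t) = e^(−0.319×1.802) = 0.5628; e^(−k_2 t) = e^(−1.15×1.802) = 0.1259.
D = 10.17 × (0.5628 − 0.1259) + 4.13 × 0.1259 = 4.444 + 0.5198 = 4.964 mg/L.
DO = C_s − D = 8.62 − 4.964 = 3.656 mg/L.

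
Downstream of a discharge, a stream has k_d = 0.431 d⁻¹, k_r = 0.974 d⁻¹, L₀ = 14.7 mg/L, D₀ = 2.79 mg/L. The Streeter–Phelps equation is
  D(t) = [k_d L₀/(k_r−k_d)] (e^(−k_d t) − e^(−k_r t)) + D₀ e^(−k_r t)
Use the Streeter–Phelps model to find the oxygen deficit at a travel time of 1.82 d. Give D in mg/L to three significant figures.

k_d L₀/(k_r−k_d) = 0.431×14.7/(0.974−0.431) = 6.336/0.5430 = 11.67 mg/L.
e^(−k_d t) = e^(−0.431×1.820) = 0.4564; e^(−k_r t) = e^(−0.974×1.820) = 0.1699.
D = 11.67 × (0.4564 − 0.1699) + 2.79 × 0.1699 = 3.343 + 0.4740 = 3.817 mg/L.

D ≈ 3.82 mg/L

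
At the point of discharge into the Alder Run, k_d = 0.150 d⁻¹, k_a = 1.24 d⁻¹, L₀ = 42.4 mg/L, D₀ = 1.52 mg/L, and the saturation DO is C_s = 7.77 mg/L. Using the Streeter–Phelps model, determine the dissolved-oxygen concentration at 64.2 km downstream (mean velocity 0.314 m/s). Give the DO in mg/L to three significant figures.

DO ≈ 3.91 mg/L

Travel time t = x/v = 64.2 km / (0.314 m/s) = 64200 m / 0.314 m/s = 204500 s = 2.366 d.
k_d L₀/(k_a−k_d) = 0.150×42.4/(1.24−0.150) = 6.360/1.090 = 5.835 mg/L.
e^(−k_d t) = e^(−0.150×2.366) = 0.7012; e^(−k_a t) = e^(−1.24×2.366) = 0.05316.
D = 5.835 × (0.7012 − 0.05316) + 1.52 × 0.05316 = 3.781 + 0.08081 = 3.862 mg/L.
DO = C_s − D = 7.77 − 3.862 = 3.908 mg/L.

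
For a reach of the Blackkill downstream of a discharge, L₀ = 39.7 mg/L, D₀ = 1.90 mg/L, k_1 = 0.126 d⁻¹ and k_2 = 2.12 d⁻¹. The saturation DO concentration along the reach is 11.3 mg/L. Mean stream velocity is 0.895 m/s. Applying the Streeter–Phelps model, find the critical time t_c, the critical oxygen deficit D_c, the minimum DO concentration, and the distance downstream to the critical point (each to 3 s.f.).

t_c = [1/(k_2−k_1)] ln[(k_2/k_1)(1 − D₀(k_2−k_1)/(k_1 L₀))]
= [1/(2.12−0.126)] ln[(2.12/0.126)(1 − 1.90×1.994/(0.126×39.7))]
= (1/1.994) ln[16.83 × 0.2426] = 0.5015 × ln(4.082) = 0.5015 × 1.407 = 0.7054 d.
L(t_c) = L₀ e^(−k_1 t_c) = 39.7 × 0.9150 = 36.32 mg/L, and at the critical point k_2 D_c = k_1 L, so D_c = (0.126/2.12) × 36.32 = 2.159 mg/L.
Minimum DO = C_s − D_c = 11.3 − 2.159 = 9.141 mg/L.
x_c = v t_c = 0.895 m/s × 0.7054 d × 86400 s/d = 54550 m ≈ 54.5 km.

t_c ≈ 0.705 d; D_c ≈ 2.16 mg/L; min DO ≈ 9.14 mg/L; x_c ≈ 54.5 km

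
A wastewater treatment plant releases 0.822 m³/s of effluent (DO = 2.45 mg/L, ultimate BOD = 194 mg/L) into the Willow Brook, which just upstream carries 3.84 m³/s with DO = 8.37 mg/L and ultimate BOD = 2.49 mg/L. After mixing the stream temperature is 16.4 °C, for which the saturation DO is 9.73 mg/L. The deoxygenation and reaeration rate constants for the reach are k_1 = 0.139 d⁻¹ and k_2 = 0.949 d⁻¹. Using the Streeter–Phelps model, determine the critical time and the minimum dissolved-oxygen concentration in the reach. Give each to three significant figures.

t_c ≈ 1.77 d; minimum DO ≈ 5.58 mg/L

Mixed DO = (3.84×8.37 + 0.822×2.45)/(3.84+0.822) = 34.15/4.662 = 7.326 mg/L.
Mixed L₀ = (3.84×2.49 + 0.822×194)/(4.662) = 169.0/4.662 = 36.26 mg/L.
Initial deficit D₀ = C_s − DO₀ = 9.73 − 7.326 = 2.404 mg/L.
t_c = (1/0.8100) ln[(0.949/0.139)(1 − 2.404×0.8100/(0.139×36.26))] = 1.235 × ln(4.190) = 1.769 d.
D_c = (0.139/0.949) × 36.26 × e^(−0.139×1.769) = 0.1465 × 36.26 × 0.7820 = 4.153 mg/L.
Minimum DO = 9.73 − 4.153 = 5.577 mg/L.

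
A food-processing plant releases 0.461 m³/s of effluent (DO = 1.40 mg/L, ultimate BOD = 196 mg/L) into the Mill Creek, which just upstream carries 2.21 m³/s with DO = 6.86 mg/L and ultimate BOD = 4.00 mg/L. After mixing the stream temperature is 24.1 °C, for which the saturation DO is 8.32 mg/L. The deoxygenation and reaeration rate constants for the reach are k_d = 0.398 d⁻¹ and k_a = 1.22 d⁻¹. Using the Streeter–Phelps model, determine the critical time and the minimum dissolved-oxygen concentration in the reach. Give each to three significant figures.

t_c ≈ 1.19 d; minimum DO ≈ 0.770 mg/L

Mixed DO = (2.21×6.86 + 0.461×1.40)/(2.21+0.461) = 15.81/2.671 = 5.918 mg/L.
Mixed L₀ = (2.21×4.00 + 0.461×196)/(2.671) = 99.20/2.671 = 37.14 mg/L.
Initial deficit D₀ = C_s − DO₀ = 8.32 − 5.918 = 2.402 mg/L.
t_c = (1/0.8220) ln[(1.22/0.398)(1 − 2.402×0.8220/(0.398×37.14))] = 1.217 × ln(2.656) = 1.188 d.
D_c = (0.398/1.22) × 37.14 × e^(−0.398×1.188) = 0.3262 × 37.14 × 0.6232 = 7.550 mg/L.
Minimum DO = 8.32 − 7.550 = 0.7699 mg/L.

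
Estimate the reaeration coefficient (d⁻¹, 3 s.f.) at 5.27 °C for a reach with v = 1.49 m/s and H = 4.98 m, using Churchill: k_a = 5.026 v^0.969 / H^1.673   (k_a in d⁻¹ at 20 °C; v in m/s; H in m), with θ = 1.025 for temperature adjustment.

k_a(20) = 5.026 × 1.49^0.969 / 4.98^1.673 = 5.026 × 1.472 / 14.67 = 0.5042 d⁻¹.
k_a(5.27) = 0.5042 × 1.025^(5.27−20) = 0.5042 × 0.6951 = 0.3504 d⁻¹.

k_a ≈ 0.350 d⁻¹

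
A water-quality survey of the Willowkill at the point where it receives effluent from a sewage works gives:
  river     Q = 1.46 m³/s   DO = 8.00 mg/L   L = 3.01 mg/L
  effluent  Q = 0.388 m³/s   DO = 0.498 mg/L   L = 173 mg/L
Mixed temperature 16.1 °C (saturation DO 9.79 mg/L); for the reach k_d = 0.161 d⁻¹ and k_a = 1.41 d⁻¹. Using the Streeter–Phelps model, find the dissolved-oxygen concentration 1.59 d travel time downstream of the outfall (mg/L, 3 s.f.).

Mixed DO = (1.46×8.00 + 0.388×0.498)/(1.46+0.388) = 11.87/1.848 = 6.425 mg/L.
Mixed L₀ = (1.46×3.01 + 0.388×173)/(1.848) = 71.52/1.848 = 38.70 mg/L.
Initial deficit D₀ = C_s − DO₀ = 9.79 − 6.425 = 3.365 mg/L.
D(1.59) = [0.161×38.70/(1.41−0.161)](e^(−0.161×1.59) − e^(−1.41×1.59)) + 3.365 e^(−1.41×1.59)
= 4.989 × (0.7741 − 0.1063) + 3.365 × 0.1063 = 3.689 mg/L.
DO = 9.79 − 3.689 = 6.101 mg/L.

DO ≈ 6.10 mg/L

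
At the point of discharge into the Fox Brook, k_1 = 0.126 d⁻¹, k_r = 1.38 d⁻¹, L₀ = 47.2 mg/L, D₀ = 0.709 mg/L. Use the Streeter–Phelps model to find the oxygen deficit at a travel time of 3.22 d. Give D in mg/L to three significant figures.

D ≈ 3.11 mg/L

k_1 L₀/(k_r−k_1) = 0.126×47.2/(1.38−0.126) = 5.947/1.254 = 4.743 mg/L.
e^(−k_1 t) = e^(−0.126×3.220) = 0.6665; e^(−k_r t) = e^(−1.38×3.220) = 0.01175.
D = 4.743 × (0.6665 − 0.01175) + 0.709 × 0.01175 = 3.105 + 0.008333 = 3.114 mg/L.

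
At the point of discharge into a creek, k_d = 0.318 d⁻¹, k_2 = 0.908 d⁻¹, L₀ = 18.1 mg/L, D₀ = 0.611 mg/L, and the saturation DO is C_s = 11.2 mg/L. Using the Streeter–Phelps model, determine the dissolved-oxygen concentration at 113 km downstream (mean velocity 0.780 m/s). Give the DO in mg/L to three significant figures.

DO ≈ 7.47 mg/L

Travel time t = x/v = 113 km / (0.780 m/s) = 113000 m / 0.780 m/s = 144900 s = 1.677 d.
k_d L₀/(k_2−k_d) = 0.318×18.1/(0.908−0.318) = 5.756/0.5900 = 9.756 mg/L.
e^(−k_d t) = e^(−0.318×1.677) = 0.5867; e^(−k_2 t) = e^(−0.908×1.677) = 0.2182.
D = 9.756 × (0.5867 − 0.2182) + 0.611 × 0.2182 = 3.595 + 0.1333 = 3.729 mg/L.
DO = C_s − D = 11.2 − 3.729 = 7.471 mg/L.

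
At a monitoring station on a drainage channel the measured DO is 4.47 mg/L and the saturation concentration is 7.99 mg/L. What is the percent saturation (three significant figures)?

55.9 % saturation

% saturation = C/C_s × 100 = 4.47/7.99 × 100 = 55.9 %.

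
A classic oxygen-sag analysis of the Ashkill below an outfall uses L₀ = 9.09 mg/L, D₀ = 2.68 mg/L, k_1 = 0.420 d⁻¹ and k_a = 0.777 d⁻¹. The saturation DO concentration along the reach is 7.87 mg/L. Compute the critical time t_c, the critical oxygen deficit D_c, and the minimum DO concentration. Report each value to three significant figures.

t_c ≈ 0.915 d; D_c ≈ 3.35 mg/L; min DO ≈ 4.52 mg/L

At the critical point dD/dt = 0, so k_1 L₀ e^(−k_1 t) = k_a D. Substituting D(t) from the Streeter–Phelps equation and solving for t gives
t_c = ln[(k_a/k_1)(1 − D₀(k_a−k_1)/(k_1 L₀))] / (k_a−k_1).
Here k_a−k_1 = 0.3570 d⁻¹ and 1 − D₀(k_a−k_1)/(k_1 L₀) = 1 − 2.68×0.3570/(0.420×9.09) = 0.7494, so
t_c = ln(1.850 × 0.7494) / 0.3570 = 0.3267 / 0.3570 = 0.9151 d.
D_c = (k_1/k_a) L₀ e^(−k_1 t_c) = (0.420/0.777) × 9.09 × e^(−0.420×0.9151) = 0.5405 × 9.09 × 0.6809 = 3.346 mg/L.
Minimum DO = C_s − D_c = 7.87 − 3.346 = 4.524 mg/L.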